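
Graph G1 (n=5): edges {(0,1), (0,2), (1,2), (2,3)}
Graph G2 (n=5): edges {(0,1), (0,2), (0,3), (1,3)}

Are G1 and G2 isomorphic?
Yes, isomorphic

The graphs are isomorphic.
One valid mapping φ: V(G1) → V(G2): 0→1, 1→3, 2→0, 3→2, 4→4

Verify φ preserves adjacency — for each edge of G1, its image is an edge of G2:
  (0,1) → (φ(0),φ(1)) = (1,3) ∈ E(G2) ✓
  (0,2) → (φ(0),φ(2)) = (0,1) ∈ E(G2) ✓
  (1,2) → (φ(1),φ(2)) = (0,3) ∈ E(G2) ✓
  (2,3) → (φ(2),φ(3)) = (0,2) ∈ E(G2) ✓
All 4 edges of G1 map to edges of G2, and |E(G1)| = |E(G2)| = 4, so φ is a bijection on edges as well as vertices. Hence G1 ≅ G2.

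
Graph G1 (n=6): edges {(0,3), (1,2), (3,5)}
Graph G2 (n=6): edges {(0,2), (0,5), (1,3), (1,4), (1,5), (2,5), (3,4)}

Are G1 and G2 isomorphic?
No, not isomorphic

The graphs are NOT isomorphic.

Counting triangles (3-cliques): G1 has 0, G2 has 2.
Triangle count is an isomorphism invariant, so differing triangle counts rule out isomorphism.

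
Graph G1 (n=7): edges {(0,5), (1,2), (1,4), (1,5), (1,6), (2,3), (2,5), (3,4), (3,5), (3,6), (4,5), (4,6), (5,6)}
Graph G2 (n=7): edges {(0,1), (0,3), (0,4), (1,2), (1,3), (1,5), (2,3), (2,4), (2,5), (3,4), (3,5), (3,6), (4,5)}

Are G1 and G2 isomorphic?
Yes, isomorphic

The graphs are isomorphic.
One valid mapping φ: V(G1) → V(G2): 0→6, 1→4, 2→0, 3→1, 4→2, 5→3, 6→5

Verify φ preserves adjacency — for each edge of G1, its image is an edge of G2:
  (0,5) → (φ(0),φ(5)) = (3,6) ∈ E(G2) ✓
  (1,2) → (φ(1),φ(2)) = (0,4) ∈ E(G2) ✓
  (1,4) → (φ(1),φ(4)) = (2,4) ∈ E(G2) ✓
  (1,5) → (φ(1),φ(5)) = (3,4) ∈ E(G2) ✓
  (1,6) → (φ(1),φ(6)) = (4,5) ∈ E(G2) ✓
  (2,3) → (φ(2),φ(3)) = (0,1) ∈ E(G2) ✓
  (2,5) → (φ(2),φ(5)) = (0,3) ∈ E(G2) ✓
  (3,4) → (φ(3),φ(4)) = (1,2) ∈ E(G2) ✓
  (3,5) → (φ(3),φ(5)) = (1,3) ∈ E(G2) ✓
  (3,6) → (φ(3),φ(6)) = (1,5) ∈ E(G2) ✓
  (4,5) → (φ(4),φ(5)) = (2,3) ∈ E(G2) ✓
  (4,6) → (φ(4),φ(6)) = (2,5) ∈ E(G2) ✓
  (5,6) → (φ(5),φ(6)) = (3,5) ∈ E(G2) ✓
All 13 edges of G1 map to edges of G2, and |E(G1)| = |E(G2)| = 13, so φ is a bijection on edges as well as vertices. Hence G1 ≅ G2.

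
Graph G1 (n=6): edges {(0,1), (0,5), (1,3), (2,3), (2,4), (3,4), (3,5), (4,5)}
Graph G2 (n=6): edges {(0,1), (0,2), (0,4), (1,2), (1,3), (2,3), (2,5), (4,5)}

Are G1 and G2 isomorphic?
Yes, isomorphic

The graphs are isomorphic.
One valid mapping φ: V(G1) → V(G2): 0→4, 1→5, 2→3, 3→2, 4→1, 5→0

Verify φ preserves adjacency — for each edge of G1, its image is an edge of G2:
  (0,1) → (φ(0),φ(1)) = (4,5) ∈ E(G2) ✓
  (0,5) → (φ(0),φ(5)) = (0,4) ∈ E(G2) ✓
  (1,3) → (φ(1),φ(3)) = (2,5) ∈ E(G2) ✓
  (2,3) → (φ(2),φ(3)) = (2,3) ∈ E(G2) ✓
  (2,4) → (φ(2),φ(4)) = (1,3) ∈ E(G2) ✓
  (3,4) → (φ(3),φ(4)) = (1,2) ∈ E(G2) ✓
  (3,5) → (φ(3),φ(5)) = (0,2) ∈ E(G2) ✓
  (4,5) → (φ(4),φ(5)) = (0,1) ∈ E(G2) ✓
All 8 edges of G1 map to edges of G2, and |E(G1)| = |E(G2)| = 8, so φ is a bijection on edges as well as vertices. Hence G1 ≅ G2.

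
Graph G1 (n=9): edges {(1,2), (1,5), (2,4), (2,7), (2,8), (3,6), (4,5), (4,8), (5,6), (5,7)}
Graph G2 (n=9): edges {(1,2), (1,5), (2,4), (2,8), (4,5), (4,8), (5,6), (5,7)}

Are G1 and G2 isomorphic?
No, not isomorphic

The graphs are NOT isomorphic.

Counting edges: G1 has 10 edge(s); G2 has 8 edge(s).
Edge count is an isomorphism invariant (a bijection on vertices induces a bijection on edges), so differing edge counts rule out isomorphism.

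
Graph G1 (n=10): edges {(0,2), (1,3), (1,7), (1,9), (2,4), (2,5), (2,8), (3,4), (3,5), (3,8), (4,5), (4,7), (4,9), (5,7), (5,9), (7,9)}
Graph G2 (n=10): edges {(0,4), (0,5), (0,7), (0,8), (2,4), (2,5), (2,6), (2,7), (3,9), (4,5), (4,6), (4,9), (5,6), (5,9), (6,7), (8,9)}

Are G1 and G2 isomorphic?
Yes, isomorphic

The graphs are isomorphic.
One valid mapping φ: V(G1) → V(G2): 0→3, 1→7, 2→9, 3→0, 4→4, 5→5, 6→1, 7→2, 8→8, 9→6

Verify φ preserves adjacency — for each edge of G1, its image is an edge of G2:
  (0,2) → (φ(0),φ(2)) = (3,9) ∈ E(G2) ✓
  (1,3) → (φ(1),φ(3)) = (0,7) ∈ E(G2) ✓
  (1,7) → (φ(1),φ(7)) = (2,7) ∈ E(G2) ✓
  (1,9) → (φ(1),φ(9)) = (6,7) ∈ E(G2) ✓
  (2,4) → (φ(2),φ(4)) = (4,9) ∈ E(G2) ✓
  (2,5) → (φ(2),φ(5)) = (5,9) ∈ E(G2) ✓
  (2,8) → (φ(2),φ(8)) = (8,9) ∈ E(G2) ✓
  (3,4) → (φ(3),φ(4)) = (0,4) ∈ E(G2) ✓
  (3,5) → (φ(3),φ(5)) = (0,5) ∈ E(G2) ✓
  (3,8) → (φ(3),φ(8)) = (0,8) ∈ E(G2) ✓
  (4,5) → (φ(4),φ(5)) = (4,5) ∈ E(G2) ✓
  (4,7) → (φ(4),φ(7)) = (2,4) ∈ E(G2) ✓
  (4,9) → (φ(4),φ(9)) = (4,6) ∈ E(G2) ✓
  (5,7) → (φ(5),φ(7)) = (2,5) ∈ E(G2) ✓
  (5,9) → (φ(5),φ(9)) = (5,6) ∈ E(G2) ✓
  (7,9) → (φ(7),φ(9)) = (2,6) ∈ E(G2) ✓
All 16 edges of G1 map to edges of G2, and |E(G1)| = |E(G2)| = 16, so φ is a bijection on edges as well as vertices. Hence G1 ≅ G2.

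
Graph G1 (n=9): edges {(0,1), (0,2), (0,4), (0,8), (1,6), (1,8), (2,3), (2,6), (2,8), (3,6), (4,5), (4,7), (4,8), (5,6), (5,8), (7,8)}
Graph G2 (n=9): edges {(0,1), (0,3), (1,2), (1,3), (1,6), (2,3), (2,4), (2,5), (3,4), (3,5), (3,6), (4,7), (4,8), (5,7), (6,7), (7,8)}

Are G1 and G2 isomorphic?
Yes, isomorphic

The graphs are isomorphic.
One valid mapping φ: V(G1) → V(G2): 0→2, 1→5, 2→4, 3→8, 4→1, 5→6, 6→7, 7→0, 8→3

Verify φ preserves adjacency — for each edge of G1, its image is an edge of G2:
  (0,1) → (φ(0),φ(1)) = (2,5) ∈ E(G2) ✓
  (0,2) → (φ(0),φ(2)) = (2,4) ∈ E(G2) ✓
  (0,4) → (φ(0),φ(4)) = (1,2) ∈ E(G2) ✓
  (0,8) → (φ(0),φ(8)) = (2,3) ∈ E(G2) ✓
  (1,6) → (φ(1),φ(6)) = (5,7) ∈ E(G2) ✓
  (1,8) → (φ(1),φ(8)) = (3,5) ∈ E(G2) ✓
  (2,3) → (φ(2),φ(3)) = (4,8) ∈ E(G2) ✓
  (2,6) → (φ(2),φ(6)) = (4,7) ∈ E(G2) ✓
  (2,8) → (φ(2),φ(8)) = (3,4) ∈ E(G2) ✓
  (3,6) → (φ(3),φ(6)) = (7,8) ∈ E(G2) ✓
  (4,5) → (φ(4),φ(5)) = (1,6) ∈ E(G2) ✓
  (4,7) → (φ(4),φ(7)) = (0,1) ∈ E(G2) ✓
  (4,8) → (φ(4),φ(8)) = (1,3) ∈ E(G2) ✓
  (5,6) → (φ(5),φ(6)) = (6,7) ∈ E(G2) ✓
  (5,8) → (φ(5),φ(8)) = (3,6) ∈ E(G2) ✓
  (7,8) → (φ(7),φ(8)) = (0,3) ∈ E(G2) ✓
All 16 edges of G1 map to edges of G2, and |E(G1)| = |E(G2)| = 16, so φ is a bijection on edges as well as vertices. Hence G1 ≅ G2.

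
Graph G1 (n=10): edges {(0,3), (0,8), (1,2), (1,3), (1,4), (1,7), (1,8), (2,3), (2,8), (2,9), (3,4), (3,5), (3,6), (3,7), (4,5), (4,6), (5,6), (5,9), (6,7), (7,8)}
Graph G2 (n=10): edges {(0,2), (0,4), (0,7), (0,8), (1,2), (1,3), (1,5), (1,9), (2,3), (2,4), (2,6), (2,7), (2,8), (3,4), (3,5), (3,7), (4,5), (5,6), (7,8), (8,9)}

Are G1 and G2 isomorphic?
Yes, isomorphic

The graphs are isomorphic.
One valid mapping φ: V(G1) → V(G2): 0→6, 1→3, 2→1, 3→2, 4→7, 5→8, 6→0, 7→4, 8→5, 9→9

Verify φ preserves adjacency — for each edge of G1, its image is an edge of G2:
  (0,3) → (φ(0),φ(3)) = (2,6) ∈ E(G2) ✓
  (0,8) → (φ(0),φ(8)) = (5,6) ∈ E(G2) ✓
  (1,2) → (φ(1),φ(2)) = (1,3) ∈ E(G2) ✓
  (1,3) → (φ(1),φ(3)) = (2,3) ∈ E(G2) ✓
  (1,4) → (φ(1),φ(4)) = (3,7) ∈ E(G2) ✓
  (1,7) → (φ(1),φ(7)) = (3,4) ∈ E(G2) ✓
  (1,8) → (φ(1),φ(8)) = (3,5) ∈ E(G2) ✓
  (2,3) → (φ(2),φ(3)) = (1,2) ∈ E(G2) ✓
  (2,8) → (φ(2),φ(8)) = (1,5) ∈ E(G2) ✓
  (2,9) → (φ(2),φ(9)) = (1,9) ∈ E(G2) ✓
  (3,4) → (φ(3),φ(4)) = (2,7) ∈ E(G2) ✓
  (3,5) → (φ(3),φ(5)) = (2,8) ∈ E(G2) ✓
  (3,6) → (φ(3),φ(6)) = (0,2) ∈ E(G2) ✓
  (3,7) → (φ(3),φ(7)) = (2,4) ∈ E(G2) ✓
  (4,5) → (φ(4),φ(5)) = (7,8) ∈ E(G2) ✓
  (4,6) → (φ(4),φ(6)) = (0,7) ∈ E(G2) ✓
  (5,6) → (φ(5),φ(6)) = (0,8) ∈ E(G2) ✓
  (5,9) → (φ(5),φ(9)) = (8,9) ∈ E(G2) ✓
  (6,7) → (φ(6),φ(7)) = (0,4) ∈ E(G2) ✓
  (7,8) → (φ(7),φ(8)) = (4,5) ∈ E(G2) ✓
All 20 edges of G1 map to edges of G2, and |E(G1)| = |E(G2)| = 20, so φ is a bijection on edges as well as vertices. Hence G1 ≅ G2.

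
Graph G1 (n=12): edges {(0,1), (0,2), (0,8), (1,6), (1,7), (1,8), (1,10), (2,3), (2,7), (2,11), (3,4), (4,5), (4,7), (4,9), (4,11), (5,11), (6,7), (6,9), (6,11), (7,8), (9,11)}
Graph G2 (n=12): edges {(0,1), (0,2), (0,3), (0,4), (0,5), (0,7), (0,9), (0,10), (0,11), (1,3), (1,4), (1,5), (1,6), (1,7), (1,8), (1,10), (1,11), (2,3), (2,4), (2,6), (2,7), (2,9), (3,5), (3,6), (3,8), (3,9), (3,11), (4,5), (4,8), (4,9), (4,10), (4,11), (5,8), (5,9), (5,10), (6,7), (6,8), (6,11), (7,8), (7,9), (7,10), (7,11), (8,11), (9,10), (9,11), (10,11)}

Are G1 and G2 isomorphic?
No, not isomorphic

The graphs are NOT isomorphic.

Degrees in G1: deg(0)=3, deg(1)=5, deg(2)=4, deg(3)=2, deg(4)=5, deg(5)=2, deg(6)=4, deg(7)=5, deg(8)=3, deg(9)=3, deg(10)=1, deg(11)=5.
Sorted degree sequence of G1: [5, 5, 5, 5, 4, 4, 3, 3, 3, 2, 2, 1].
Degrees in G2: deg(0)=9, deg(1)=9, deg(2)=6, deg(3)=8, deg(4)=8, deg(5)=7, deg(6)=6, deg(7)=8, deg(8)=7, deg(9)=8, deg(10)=7, deg(11)=9.
Sorted degree sequence of G2: [9, 9, 9, 8, 8, 8, 8, 7, 7, 7, 6, 6].
The (sorted) degree sequence is an isomorphism invariant, so since G1 and G2 have different degree sequences they cannot be isomorphic.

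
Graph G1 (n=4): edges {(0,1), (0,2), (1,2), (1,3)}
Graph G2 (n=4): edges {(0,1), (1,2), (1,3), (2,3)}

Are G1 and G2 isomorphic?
Yes, isomorphic

The graphs are isomorphic.
One valid mapping φ: V(G1) → V(G2): 0→2, 1→1, 2→3, 3→0

Verify φ preserves adjacency — for each edge of G1, its image is an edge of G2:
  (0,1) → (φ(0),φ(1)) = (1,2) ∈ E(G2) ✓
  (0,2) → (φ(0),φ(2)) = (2,3) ∈ E(G2) ✓
  (1,2) → (φ(1),φ(2)) = (1,3) ∈ E(G2) ✓
  (1,3) → (φ(1),φ(3)) = (0,1) ∈ E(G2) ✓
All 4 edges of G1 map to edges of G2, and |E(G1)| = |E(G2)| = 4, so φ is a bijection on edges as well as vertices. Hence G1 ≅ G2.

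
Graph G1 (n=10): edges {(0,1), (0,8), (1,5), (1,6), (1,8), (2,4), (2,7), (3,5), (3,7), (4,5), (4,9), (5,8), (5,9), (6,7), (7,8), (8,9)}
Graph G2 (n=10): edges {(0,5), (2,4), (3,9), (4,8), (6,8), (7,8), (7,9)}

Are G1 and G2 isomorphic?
No, not isomorphic

The graphs are NOT isomorphic.

Connected components of G1: 1 component(s) with vertex sets [[0, 1, 2, 3, 4, 5, 6, 7, 8, 9]], sizes [10].
Connected components of G2: 3 component(s) with vertex sets [[1], [0, 5], [2, 3, 4, 6, 7, 8, 9]], sizes [1, 2, 7].
The number of connected components (and the multiset of component sizes) is an isomorphism invariant — an isomorphism maps each component of G1 bijectively onto a component of G2. Since G1 has 1 component(s) and G2 has 3, they cannot be isomorphic.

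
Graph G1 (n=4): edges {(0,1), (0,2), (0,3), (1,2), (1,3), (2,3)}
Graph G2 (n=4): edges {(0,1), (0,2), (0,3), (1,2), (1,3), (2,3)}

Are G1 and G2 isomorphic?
Yes, isomorphic

The graphs are isomorphic.
One valid mapping φ: V(G1) → V(G2): 0→1, 1→2, 2→0, 3→3

Verify φ preserves adjacency — for each edge of G1, its image is an edge of G2:
  (0,1) → (φ(0),φ(1)) = (1,2) ∈ E(G2) ✓
  (0,2) → (φ(0),φ(2)) = (0,1) ∈ E(G2) ✓
  (0,3) → (φ(0),φ(3)) = (1,3) ∈ E(G2) ✓
  (1,2) → (φ(1),φ(2)) = (0,2) ∈ E(G2) ✓
  (1,3) → (φ(1),φ(3)) = (2,3) ∈ E(G2) ✓
  (2,3) → (φ(2),φ(3)) = (0,3) ∈ E(G2) ✓
All 6 edges of G1 map to edges of G2, and |E(G1)| = |E(G2)| = 6, so φ is a bijection on edges as well as vertices. Hence G1 ≅ G2.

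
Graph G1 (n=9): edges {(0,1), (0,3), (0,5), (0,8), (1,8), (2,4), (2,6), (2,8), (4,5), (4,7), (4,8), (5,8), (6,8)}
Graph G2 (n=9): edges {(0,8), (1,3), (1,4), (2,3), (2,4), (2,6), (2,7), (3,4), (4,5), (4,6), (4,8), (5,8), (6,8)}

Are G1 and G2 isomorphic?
Yes, isomorphic

The graphs are isomorphic.
One valid mapping φ: V(G1) → V(G2): 0→8, 1→5, 2→3, 3→0, 4→2, 5→6, 6→1, 7→7, 8→4

Verify φ preserves adjacency — for each edge of G1, its image is an edge of G2:
  (0,1) → (φ(0),φ(1)) = (5,8) ∈ E(G2) ✓
  (0,3) → (φ(0),φ(3)) = (0,8) ∈ E(G2) ✓
  (0,5) → (φ(0),φ(5)) = (6,8) ∈ E(G2) ✓
  (0,8) → (φ(0),φ(8)) = (4,8) ∈ E(G2) ✓
  (1,8) → (φ(1),φ(8)) = (4,5) ∈ E(G2) ✓
  (2,4) → (φ(2),φ(4)) = (2,3) ∈ E(G2) ✓
  (2,6) → (φ(2),φ(6)) = (1,3) ∈ E(G2) ✓
  (2,8) → (φ(2),φ(8)) = (3,4) ∈ E(G2) ✓
  (4,5) → (φ(4),φ(5)) = (2,6) ∈ E(G2) ✓
  (4,7) → (φ(4),φ(7)) = (2,7) ∈ E(G2) ✓
  (4,8) → (φ(4),φ(8)) = (2,4) ∈ E(G2) ✓
  (5,8) → (φ(5),φ(8)) = (4,6) ∈ E(G2) ✓
  (6,8) → (φ(6),φ(8)) = (1,4) ∈ E(G2) ✓
All 13 edges of G1 map to edges of G2, and |E(G1)| = |E(G2)| = 13, so φ is a bijection on edges as well as vertices. Hence G1 ≅ G2.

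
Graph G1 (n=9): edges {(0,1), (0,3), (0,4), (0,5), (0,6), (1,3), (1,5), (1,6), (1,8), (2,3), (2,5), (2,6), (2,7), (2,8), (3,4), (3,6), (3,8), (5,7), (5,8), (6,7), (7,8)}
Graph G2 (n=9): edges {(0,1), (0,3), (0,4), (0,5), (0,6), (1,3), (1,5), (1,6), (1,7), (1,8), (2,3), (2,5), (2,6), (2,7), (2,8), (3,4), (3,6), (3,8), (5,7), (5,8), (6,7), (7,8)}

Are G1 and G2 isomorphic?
No, not isomorphic

The graphs are NOT isomorphic.

Counting edges: G1 has 21 edge(s); G2 has 22 edge(s).
Edge count is an isomorphism invariant (a bijection on vertices induces a bijection on edges), so differing edge counts rule out isomorphism.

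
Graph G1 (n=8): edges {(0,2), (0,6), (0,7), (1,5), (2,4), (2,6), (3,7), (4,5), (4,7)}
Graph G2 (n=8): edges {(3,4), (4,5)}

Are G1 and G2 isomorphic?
No, not isomorphic

The graphs are NOT isomorphic.

Connected components of G1: 1 component(s) with vertex sets [[0, 1, 2, 3, 4, 5, 6, 7]], sizes [8].
Connected components of G2: 6 component(s) with vertex sets [[0], [1], [2], [6], [7], [3, 4, 5]], sizes [1, 1, 1, 1, 1, 3].
The number of connected components (and the multiset of component sizes) is an isomorphism invariant — an isomorphism maps each component of G1 bijectively onto a component of G2. Since G1 has 1 component(s) and G2 has 6, they cannot be isomorphic.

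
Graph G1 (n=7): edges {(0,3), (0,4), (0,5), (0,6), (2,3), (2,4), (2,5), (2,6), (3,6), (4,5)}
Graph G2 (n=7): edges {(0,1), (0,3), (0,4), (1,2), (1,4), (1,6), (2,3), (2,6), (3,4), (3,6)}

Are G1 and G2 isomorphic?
Yes, isomorphic

The graphs are isomorphic.
One valid mapping φ: V(G1) → V(G2): 0→1, 1→5, 2→3, 3→4, 4→6, 5→2, 6→0

Verify φ preserves adjacency — for each edge of G1, its image is an edge of G2:
  (0,3) → (φ(0),φ(3)) = (1,4) ∈ E(G2) ✓
  (0,4) → (φ(0),φ(4)) = (1,6) ∈ E(G2) ✓
  (0,5) → (φ(0),φ(5)) = (1,2) ∈ E(G2) ✓
  (0,6) → (φ(0),φ(6)) = (0,1) ∈ E(G2) ✓
  (2,3) → (φ(2),φ(3)) = (3,4) ∈ E(G2) ✓
  (2,4) → (φ(2),φ(4)) = (3,6) ∈ E(G2) ✓
  (2,5) → (φ(2),φ(5)) = (2,3) ∈ E(G2) ✓
  (2,6) → (φ(2),φ(6)) = (0,3) ∈ E(G2) ✓
  (3,6) → (φ(3),φ(6)) = (0,4) ∈ E(G2) ✓
  (4,5) → (φ(4),φ(5)) = (2,6) ∈ E(G2) ✓
All 10 edges of G1 map to edges of G2, and |E(G1)| = |E(G2)| = 10, so φ is a bijection on edges as well as vertices. Hence G1 ≅ G2.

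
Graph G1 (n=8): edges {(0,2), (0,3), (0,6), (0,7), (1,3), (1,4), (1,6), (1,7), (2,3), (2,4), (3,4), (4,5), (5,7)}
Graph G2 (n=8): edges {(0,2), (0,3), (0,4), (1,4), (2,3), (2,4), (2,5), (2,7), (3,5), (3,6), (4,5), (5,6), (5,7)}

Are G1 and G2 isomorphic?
No, not isomorphic

The graphs are NOT isomorphic.

Degrees in G1: deg(0)=4, deg(1)=4, deg(2)=3, deg(3)=4, deg(4)=4, deg(5)=2, deg(6)=2, deg(7)=3.
Sorted degree sequence of G1: [4, 4, 4, 4, 3, 3, 2, 2].
Degrees in G2: deg(0)=3, deg(1)=1, deg(2)=5, deg(3)=4, deg(4)=4, deg(5)=5, deg(6)=2, deg(7)=2.
Sorted degree sequence of G2: [5, 5, 4, 4, 3, 2, 2, 1].
The (sorted) degree sequence is an isomorphism invariant, so since G1 and G2 have different degree sequences they cannot be isomorphic.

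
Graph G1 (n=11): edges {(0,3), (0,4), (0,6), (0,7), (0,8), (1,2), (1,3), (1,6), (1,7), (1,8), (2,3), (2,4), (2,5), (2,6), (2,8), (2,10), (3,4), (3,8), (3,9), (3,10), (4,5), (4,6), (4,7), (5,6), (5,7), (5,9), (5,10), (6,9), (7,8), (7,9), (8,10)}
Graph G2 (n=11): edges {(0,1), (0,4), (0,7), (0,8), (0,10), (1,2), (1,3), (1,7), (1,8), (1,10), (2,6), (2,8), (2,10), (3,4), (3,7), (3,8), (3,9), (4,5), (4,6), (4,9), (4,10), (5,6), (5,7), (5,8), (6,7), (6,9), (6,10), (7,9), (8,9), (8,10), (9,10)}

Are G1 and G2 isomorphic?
Yes, isomorphic

The graphs are isomorphic.
One valid mapping φ: V(G1) → V(G2): 0→3, 1→0, 2→10, 3→8, 4→9, 5→6, 6→4, 7→7, 8→1, 9→5, 10→2

Verify φ preserves adjacency — for each edge of G1, its image is an edge of G2:
  (0,3) → (φ(0),φ(3)) = (3,8) ∈ E(G2) ✓
  (0,4) → (φ(0),φ(4)) = (3,9) ∈ E(G2) ✓
  (0,6) → (φ(0),φ(6)) = (3,4) ∈ E(G2) ✓
  (0,7) → (φ(0),φ(7)) = (3,7) ∈ E(G2) ✓
  (0,8) → (φ(0),φ(8)) = (1,3) ∈ E(G2) ✓
  (1,2) → (φ(1),φ(2)) = (0,10) ∈ E(G2) ✓
  (1,3) → (φ(1),φ(3)) = (0,8) ∈ E(G2) ✓
  (1,6) → (φ(1),φ(6)) = (0,4) ∈ E(G2) ✓
  (1,7) → (φ(1),φ(7)) = (0,7) ∈ E(G2) ✓
  (1,8) → (φ(1),φ(8)) = (0,1) ∈ E(G2) ✓
  (2,3) → (φ(2),φ(3)) = (8,10) ∈ E(G2) ✓
  (2,4) → (φ(2),φ(4)) = (9,10) ∈ E(G2) ✓
  (2,5) → (φ(2),φ(5)) = (6,10) ∈ E(G2) ✓
  (2,6) → (φ(2),φ(6)) = (4,10) ∈ E(G2) ✓
  (2,8) → (φ(2),φ(8)) = (1,10) ∈ E(G2) ✓
  (2,10) → (φ(2),φ(10)) = (2,10) ∈ E(G2) ✓
  (3,4) → (φ(3),φ(4)) = (8,9) ∈ E(G2) ✓
  (3,8) → (φ(3),φ(8)) = (1,8) ∈ E(G2) ✓
  (3,9) → (φ(3),φ(9)) = (5,8) ∈ E(G2) ✓
  (3,10) → (φ(3),φ(10)) = (2,8) ∈ E(G2) ✓
  (4,5) → (φ(4),φ(5)) = (6,9) ∈ E(G2) ✓
  (4,6) → (φ(4),φ(6)) = (4,9) ∈ E(G2) ✓
  (4,7) → (φ(4),φ(7)) = (7,9) ∈ E(G2) ✓
  (5,6) → (φ(5),φ(6)) = (4,6) ∈ E(G2) ✓
  (5,7) → (φ(5),φ(7)) = (6,7) ∈ E(G2) ✓
  (5,9) → (φ(5),φ(9)) = (5,6) ∈ E(G2) ✓
  (5,10) → (φ(5),φ(10)) = (2,6) ∈ E(G2) ✓
  (6,9) → (φ(6),φ(9)) = (4,5) ∈ E(G2) ✓
  (7,8) → (φ(7),φ(8)) = (1,7) ∈ E(G2) ✓
  (7,9) → (φ(7),φ(9)) = (5,7) ∈ E(G2) ✓
  (8,10) → (φ(8),φ(10)) = (1,2) ∈ E(G2) ✓
All 31 edges of G1 map to edges of G2, and |E(G1)| = |E(G2)| = 31, so φ is a bijection on edges as well as vertices. Hence G1 ≅ G2.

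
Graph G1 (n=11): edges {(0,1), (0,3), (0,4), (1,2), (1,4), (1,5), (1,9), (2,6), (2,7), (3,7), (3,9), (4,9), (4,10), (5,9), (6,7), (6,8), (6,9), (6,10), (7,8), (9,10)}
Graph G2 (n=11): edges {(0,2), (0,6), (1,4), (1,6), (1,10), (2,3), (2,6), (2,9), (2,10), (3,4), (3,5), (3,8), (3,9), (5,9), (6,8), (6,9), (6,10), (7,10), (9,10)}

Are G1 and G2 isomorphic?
No, not isomorphic

The graphs are NOT isomorphic.

Degrees in G1: deg(0)=3, deg(1)=5, deg(2)=3, deg(3)=3, deg(4)=4, deg(5)=2, deg(6)=5, deg(7)=4, deg(8)=2, deg(9)=6, deg(10)=3.
Sorted degree sequence of G1: [6, 5, 5, 4, 4, 3, 3, 3, 3, 2, 2].
Degrees in G2: deg(0)=2, deg(1)=3, deg(2)=5, deg(3)=5, deg(4)=2, deg(5)=2, deg(6)=6, deg(7)=1, deg(8)=2, deg(9)=5, deg(10)=5.
Sorted degree sequence of G2: [6, 5, 5, 5, 5, 3, 2, 2, 2, 2, 1].
The (sorted) degree sequence is an isomorphism invariant, so since G1 and G2 have different degree sequences they cannot be isomorphic.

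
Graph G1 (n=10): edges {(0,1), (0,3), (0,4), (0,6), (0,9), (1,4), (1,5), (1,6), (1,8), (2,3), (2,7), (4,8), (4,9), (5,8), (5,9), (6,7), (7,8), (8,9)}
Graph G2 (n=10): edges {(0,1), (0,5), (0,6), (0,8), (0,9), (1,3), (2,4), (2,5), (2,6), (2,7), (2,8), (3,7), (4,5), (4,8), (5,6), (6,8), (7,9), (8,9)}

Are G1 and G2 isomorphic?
Yes, isomorphic

The graphs are isomorphic.
One valid mapping φ: V(G1) → V(G2): 0→0, 1→8, 2→3, 3→1, 4→6, 5→4, 6→9, 7→7, 8→2, 9→5

Verify φ preserves adjacency — for each edge of G1, its image is an edge of G2:
  (0,1) → (φ(0),φ(1)) = (0,8) ∈ E(G2) ✓
  (0,3) → (φ(0),φ(3)) = (0,1) ∈ E(G2) ✓
  (0,4) → (φ(0),φ(4)) = (0,6) ∈ E(G2) ✓
  (0,6) → (φ(0),φ(6)) = (0,9) ∈ E(G2) ✓
  (0,9) → (φ(0),φ(9)) = (0,5) ∈ E(G2) ✓
  (1,4) → (φ(1),φ(4)) = (6,8) ∈ E(G2) ✓
  (1,5) → (φ(1),φ(5)) = (4,8) ∈ E(G2) ✓
  (1,6) → (φ(1),φ(6)) = (8,9) ∈ E(G2) ✓
  (1,8) → (φ(1),φ(8)) = (2,8) ∈ E(G2) ✓
  (2,3) → (φ(2),φ(3)) = (1,3) ∈ E(G2) ✓
  (2,7) → (φ(2),φ(7)) = (3,7) ∈ E(G2) ✓
  (4,8) → (φ(4),φ(8)) = (2,6) ∈ E(G2) ✓
  (4,9) → (φ(4),φ(9)) = (5,6) ∈ E(G2) ✓
  (5,8) → (φ(5),φ(8)) = (2,4) ∈ E(G2) ✓
  (5,9) → (φ(5),φ(9)) = (4,5) ∈ E(G2) ✓
  (6,7) → (φ(6),φ(7)) = (7,9) ∈ E(G2) ✓
  (7,8) → (φ(7),φ(8)) = (2,7) ∈ E(G2) ✓
  (8,9) → (φ(8),φ(9)) = (2,5) ∈ E(G2) ✓
All 18 edges of G1 map to edges of G2, and |E(G1)| = |E(G2)| = 18, so φ is a bijection on edges as well as vertices. Hence G1 ≅ G2.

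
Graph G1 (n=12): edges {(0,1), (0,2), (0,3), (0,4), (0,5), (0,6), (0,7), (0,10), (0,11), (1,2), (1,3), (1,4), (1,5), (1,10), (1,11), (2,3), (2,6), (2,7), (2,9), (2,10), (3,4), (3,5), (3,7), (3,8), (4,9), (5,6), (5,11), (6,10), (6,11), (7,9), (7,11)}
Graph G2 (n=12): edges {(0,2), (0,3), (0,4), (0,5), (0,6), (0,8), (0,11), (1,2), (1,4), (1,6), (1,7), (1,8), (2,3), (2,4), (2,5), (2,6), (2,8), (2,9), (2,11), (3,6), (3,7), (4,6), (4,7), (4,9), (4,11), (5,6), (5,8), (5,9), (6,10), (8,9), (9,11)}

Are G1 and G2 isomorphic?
Yes, isomorphic

The graphs are isomorphic.
One valid mapping φ: V(G1) → V(G2): 0→2, 1→0, 2→4, 3→6, 4→3, 5→5, 6→9, 7→1, 8→10, 9→7, 10→11, 11→8

Verify φ preserves adjacency — for each edge of G1, its image is an edge of G2:
  (0,1) → (φ(0),φ(1)) = (0,2) ∈ E(G2) ✓
  (0,2) → (φ(0),φ(2)) = (2,4) ∈ E(G2) ✓
  (0,3) → (φ(0),φ(3)) = (2,6) ∈ E(G2) ✓
  (0,4) → (φ(0),φ(4)) = (2,3) ∈ E(G2) ✓
  (0,5) → (φ(0),φ(5)) = (2,5) ∈ E(G2) ✓
  (0,6) → (φ(0),φ(6)) = (2,9) ∈ E(G2) ✓
  (0,7) → (φ(0),φ(7)) = (1,2) ∈ E(G2) ✓
  (0,10) → (φ(0),φ(10)) = (2,11) ∈ E(G2) ✓
  (0,11) → (φ(0),φ(11)) = (2,8) ∈ E(G2) ✓
  (1,2) → (φ(1),φ(2)) = (0,4) ∈ E(G2) ✓
  (1,3) → (φ(1),φ(3)) = (0,6) ∈ E(G2) ✓
  (1,4) → (φ(1),φ(4)) = (0,3) ∈ E(G2) ✓
  (1,5) → (φ(1),φ(5)) = (0,5) ∈ E(G2) ✓
  (1,10) → (φ(1),φ(10)) = (0,11) ∈ E(G2) ✓
  (1,11) → (φ(1),φ(11)) = (0,8) ∈ E(G2) ✓
  (2,3) → (φ(2),φ(3)) = (4,6) ∈ E(G2) ✓
  (2,6) → (φ(2),φ(6)) = (4,9) ∈ E(G2) ✓
  (2,7) → (φ(2),φ(7)) = (1,4) ∈ E(G2) ✓
  (2,9) → (φ(2),φ(9)) = (4,7) ∈ E(G2) ✓
  (2,10) → (φ(2),φ(10)) = (4,11) ∈ E(G2) ✓
  (3,4) → (φ(3),φ(4)) = (3,6) ∈ E(G2) ✓
  (3,5) → (φ(3),φ(5)) = (5,6) ∈ E(G2) ✓
  (3,7) → (φ(3),φ(7)) = (1,6) ∈ E(G2) ✓
  (3,8) → (φ(3),φ(8)) = (6,10) ∈ E(G2) ✓
  (4,9) → (φ(4),φ(9)) = (3,7) ∈ E(G2) ✓
  (5,6) → (φ(5),φ(6)) = (5,9) ∈ E(G2) ✓
  (5,11) → (φ(5),φ(11)) = (5,8) ∈ E(G2) ✓
  (6,10) → (φ(6),φ(10)) = (9,11) ∈ E(G2) ✓
  (6,11) → (φ(6),φ(11)) = (8,9) ∈ E(G2) ✓
  (7,9) → (φ(7),φ(9)) = (1,7) ∈ E(G2) ✓
  (7,11) → (φ(7),φ(11)) = (1,8) ∈ E(G2) ✓
All 31 edges of G1 map to edges of G2, and |E(G1)| = |E(G2)| = 31, so φ is a bijection on edges as well as vertices. Hence G1 ≅ G2.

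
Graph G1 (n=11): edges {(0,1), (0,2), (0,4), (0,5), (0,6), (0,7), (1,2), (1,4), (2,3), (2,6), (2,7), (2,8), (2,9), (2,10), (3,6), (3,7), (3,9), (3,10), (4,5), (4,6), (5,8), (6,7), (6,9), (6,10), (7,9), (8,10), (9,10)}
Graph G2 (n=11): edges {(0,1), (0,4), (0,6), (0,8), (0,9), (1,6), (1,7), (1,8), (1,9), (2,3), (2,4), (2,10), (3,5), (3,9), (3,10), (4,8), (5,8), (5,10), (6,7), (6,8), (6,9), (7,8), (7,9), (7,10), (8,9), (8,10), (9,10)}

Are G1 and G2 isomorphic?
Yes, isomorphic

The graphs are isomorphic.
One valid mapping φ: V(G1) → V(G2): 0→10, 1→5, 2→8, 3→6, 4→3, 5→2, 6→9, 7→7, 8→4, 9→1, 10→0

Verify φ preserves adjacency — for each edge of G1, its image is an edge of G2:
  (0,1) → (φ(0),φ(1)) = (5,10) ∈ E(G2) ✓
  (0,2) → (φ(0),φ(2)) = (8,10) ∈ E(G2) ✓
  (0,4) → (φ(0),φ(4)) = (3,10) ∈ E(G2) ✓
  (0,5) → (φ(0),φ(5)) = (2,10) ∈ E(G2) ✓
  (0,6) → (φ(0),φ(6)) = (9,10) ∈ E(G2) ✓
  (0,7) → (φ(0),φ(7)) = (7,10) ∈ E(G2) ✓
  (1,2) → (φ(1),φ(2)) = (5,8) ∈ E(G2) ✓
  (1,4) → (φ(1),φ(4)) = (3,5) ∈ E(G2) ✓
  (2,3) → (φ(2),φ(3)) = (6,8) ∈ E(G2) ✓
  (2,6) → (φ(2),φ(6)) = (8,9) ∈ E(G2) ✓
  (2,7) → (φ(2),φ(7)) = (7,8) ∈ E(G2) ✓
  (2,8) → (φ(2),φ(8)) = (4,8) ∈ E(G2) ✓
  (2,9) → (φ(2),φ(9)) = (1,8) ∈ E(G2) ✓
  (2,10) → (φ(2),φ(10)) = (0,8) ∈ E(G2) ✓
  (3,6) → (φ(3),φ(6)) = (6,9) ∈ E(G2) ✓
  (3,7) → (φ(3),φ(7)) = (6,7) ∈ E(G2) ✓
  (3,9) → (φ(3),φ(9)) = (1,6) ∈ E(G2) ✓
  (3,10) → (φ(3),φ(10)) = (0,6) ∈ E(G2) ✓
  (4,5) → (φ(4),φ(5)) = (2,3) ∈ E(G2) ✓
  (4,6) → (φ(4),φ(6)) = (3,9) ∈ E(G2) ✓
  (5,8) → (φ(5),φ(8)) = (2,4) ∈ E(G2) ✓
  (6,7) → (φ(6),φ(7)) = (7,9) ∈ E(G2) ✓
  (6,9) → (φ(6),φ(9)) = (1,9) ∈ E(G2) ✓
  (6,10) → (φ(6),φ(10)) = (0,9) ∈ E(G2) ✓
  (7,9) → (φ(7),φ(9)) = (1,7) ∈ E(G2) ✓
  (8,10) → (φ(8),φ(10)) = (0,4) ∈ E(G2) ✓
  (9,10) → (φ(9),φ(10)) = (0,1) ∈ E(G2) ✓
All 27 edges of G1 map to edges of G2, and |E(G1)| = |E(G2)| = 27, so φ is a bijection on edges as well as vertices. Hence G1 ≅ G2.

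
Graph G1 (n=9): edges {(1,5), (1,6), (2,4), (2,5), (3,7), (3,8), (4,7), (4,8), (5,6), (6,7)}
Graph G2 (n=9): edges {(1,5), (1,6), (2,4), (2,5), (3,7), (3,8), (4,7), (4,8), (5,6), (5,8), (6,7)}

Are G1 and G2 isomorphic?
No, not isomorphic

The graphs are NOT isomorphic.

Counting edges: G1 has 10 edge(s); G2 has 11 edge(s).
Edge count is an isomorphism invariant (a bijection on vertices induces a bijection on edges), so differing edge counts rule out isomorphism.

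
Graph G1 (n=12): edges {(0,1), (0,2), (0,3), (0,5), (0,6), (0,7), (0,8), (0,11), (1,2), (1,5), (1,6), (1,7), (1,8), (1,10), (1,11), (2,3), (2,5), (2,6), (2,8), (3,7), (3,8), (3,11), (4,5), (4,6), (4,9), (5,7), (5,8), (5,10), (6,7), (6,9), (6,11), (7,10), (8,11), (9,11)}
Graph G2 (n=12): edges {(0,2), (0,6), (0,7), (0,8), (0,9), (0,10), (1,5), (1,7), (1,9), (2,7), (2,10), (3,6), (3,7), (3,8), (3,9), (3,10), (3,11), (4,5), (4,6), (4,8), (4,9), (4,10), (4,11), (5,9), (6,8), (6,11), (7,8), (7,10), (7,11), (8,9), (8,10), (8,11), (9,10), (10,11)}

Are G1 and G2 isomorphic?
Yes, isomorphic

The graphs are isomorphic.
One valid mapping φ: V(G1) → V(G2): 0→8, 1→10, 2→3, 3→6, 4→1, 5→7, 6→9, 7→0, 8→11, 9→5, 10→2, 11→4

Verify φ preserves adjacency — for each edge of G1, its image is an edge of G2:
  (0,1) → (φ(0),φ(1)) = (8,10) ∈ E(G2) ✓
  (0,2) → (φ(0),φ(2)) = (3,8) ∈ E(G2) ✓
  (0,3) → (φ(0),φ(3)) = (6,8) ∈ E(G2) ✓
  (0,5) → (φ(0),φ(5)) = (7,8) ∈ E(G2) ✓
  (0,6) → (φ(0),φ(6)) = (8,9) ∈ E(G2) ✓
  (0,7) → (φ(0),φ(7)) = (0,8) ∈ E(G2) ✓
  (0,8) → (φ(0),φ(8)) = (8,11) ∈ E(G2) ✓
  (0,11) → (φ(0),φ(11)) = (4,8) ∈ E(G2) ✓
  (1,2) → (φ(1),φ(2)) = (3,10) ∈ E(G2) ✓
  (1,5) → (φ(1),φ(5)) = (7,10) ∈ E(G2) ✓
  (1,6) → (φ(1),φ(6)) = (9,10) ∈ E(G2) ✓
  (1,7) → (φ(1),φ(7)) = (0,10) ∈ E(G2) ✓
  (1,8) → (φ(1),φ(8)) = (10,11) ∈ E(G2) ✓
  (1,10) → (φ(1),φ(10)) = (2,10) ∈ E(G2) ✓
  (1,11) → (φ(1),φ(11)) = (4,10) ∈ E(G2) ✓
  (2,3) → (φ(2),φ(3)) = (3,6) ∈ E(G2) ✓
  (2,5) → (φ(2),φ(5)) = (3,7) ∈ E(G2) ✓
  (2,6) → (φ(2),φ(6)) = (3,9) ∈ E(G2) ✓
  (2,8) → (φ(2),φ(8)) = (3,11) ∈ E(G2) ✓
  (3,7) → (φ(3),φ(7)) = (0,6) ∈ E(G2) ✓
  (3,8) → (φ(3),φ(8)) = (6,11) ∈ E(G2) ✓
  (3,11) → (φ(3),φ(11)) = (4,6) ∈ E(G2) ✓
  (4,5) → (φ(4),φ(5)) = (1,7) ∈ E(G2) ✓
  (4,6) → (φ(4),φ(6)) = (1,9) ∈ E(G2) ✓
  (4,9) → (φ(4),φ(9)) = (1,5) ∈ E(G2) ✓
  (5,7) → (φ(5),φ(7)) = (0,7) ∈ E(G2) ✓
  (5,8) → (φ(5),φ(8)) = (7,11) ∈ E(G2) ✓
  (5,10) → (φ(5),φ(10)) = (2,7) ∈ E(G2) ✓
  (6,7) → (φ(6),φ(7)) = (0,9) ∈ E(G2) ✓
  (6,9) → (φ(6),φ(9)) = (5,9) ∈ E(G2) ✓
  (6,11) → (φ(6),φ(11)) = (4,9) ∈ E(G2) ✓
  (7,10) → (φ(7),φ(10)) = (0,2) ∈ E(G2) ✓
  (8,11) → (φ(8),φ(11)) = (4,11) ∈ E(G2) ✓
  (9,11) → (φ(9),φ(11)) = (4,5) ∈ E(G2) ✓
All 34 edges of G1 map to edges of G2, and |E(G1)| = |E(G2)| = 34, so φ is a bijection on edges as well as vertices. Hence G1 ≅ G2.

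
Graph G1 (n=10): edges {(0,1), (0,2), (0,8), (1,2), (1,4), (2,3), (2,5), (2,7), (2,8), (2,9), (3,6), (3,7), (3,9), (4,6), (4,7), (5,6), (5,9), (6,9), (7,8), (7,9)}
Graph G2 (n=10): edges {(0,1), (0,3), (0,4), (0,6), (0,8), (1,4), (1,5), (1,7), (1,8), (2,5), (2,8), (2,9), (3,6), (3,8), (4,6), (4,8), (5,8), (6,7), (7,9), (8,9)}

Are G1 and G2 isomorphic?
Yes, isomorphic

The graphs are isomorphic.
One valid mapping φ: V(G1) → V(G2): 0→2, 1→9, 2→8, 3→4, 4→7, 5→3, 6→6, 7→1, 8→5, 9→0

Verify φ preserves adjacency — for each edge of G1, its image is an edge of G2:
  (0,1) → (φ(0),φ(1)) = (2,9) ∈ E(G2) ✓
  (0,2) → (φ(0),φ(2)) = (2,8) ∈ E(G2) ✓
  (0,8) → (φ(0),φ(8)) = (2,5) ∈ E(G2) ✓
  (1,2) → (φ(1),φ(2)) = (8,9) ∈ E(G2) ✓
  (1,4) → (φ(1),φ(4)) = (7,9) ∈ E(G2) ✓
  (2,3) → (φ(2),φ(3)) = (4,8) ∈ E(G2) ✓
  (2,5) → (φ(2),φ(5)) = (3,8) ∈ E(G2) ✓
  (2,7) → (φ(2),φ(7)) = (1,8) ∈ E(G2) ✓
  (2,8) → (φ(2),φ(8)) = (5,8) ∈ E(G2) ✓
  (2,9) → (φ(2),φ(9)) = (0,8) ∈ E(G2) ✓
  (3,6) → (φ(3),φ(6)) = (4,6) ∈ E(G2) ✓
  (3,7) → (φ(3),φ(7)) = (1,4) ∈ E(G2) ✓
  (3,9) → (φ(3),φ(9)) = (0,4) ∈ E(G2) ✓
  (4,6) → (φ(4),φ(6)) = (6,7) ∈ E(G2) ✓
  (4,7) → (φ(4),φ(7)) = (1,7) ∈ E(G2) ✓
  (5,6) → (φ(5),φ(6)) = (3,6) ∈ E(G2) ✓
  (5,9) → (φ(5),φ(9)) = (0,3) ∈ E(G2) ✓
  (6,9) → (φ(6),φ(9)) = (0,6) ∈ E(G2) ✓
  (7,8) → (φ(7),φ(8)) = (1,5) ∈ E(G2) ✓
  (7,9) → (φ(7),φ(9)) = (0,1) ∈ E(G2) ✓
All 20 edges of G1 map to edges of G2, and |E(G1)| = |E(G2)| = 20, so φ is a bijection on edges as well as vertices. Hence G1 ≅ G2.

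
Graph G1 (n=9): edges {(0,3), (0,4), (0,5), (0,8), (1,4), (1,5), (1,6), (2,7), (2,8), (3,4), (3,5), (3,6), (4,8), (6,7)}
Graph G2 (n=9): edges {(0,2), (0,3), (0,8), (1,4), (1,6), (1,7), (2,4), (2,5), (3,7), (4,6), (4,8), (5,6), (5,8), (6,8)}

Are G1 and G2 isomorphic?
Yes, isomorphic

The graphs are isomorphic.
One valid mapping φ: V(G1) → V(G2): 0→6, 1→2, 2→7, 3→8, 4→4, 5→5, 6→0, 7→3, 8→1

Verify φ preserves adjacency — for each edge of G1, its image is an edge of G2:
  (0,3) → (φ(0),φ(3)) = (6,8) ∈ E(G2) ✓
  (0,4) → (φ(0),φ(4)) = (4,6) ∈ E(G2) ✓
  (0,5) → (φ(0),φ(5)) = (5,6) ∈ E(G2) ✓
  (0,8) → (φ(0),φ(8)) = (1,6) ∈ E(G2) ✓
  (1,4) → (φ(1),φ(4)) = (2,4) ∈ E(G2) ✓
  (1,5) → (φ(1),φ(5)) = (2,5) ∈ E(G2) ✓
  (1,6) → (φ(1),φ(6)) = (0,2) ∈ E(G2) ✓
  (2,7) → (φ(2),φ(7)) = (3,7) ∈ E(G2) ✓
  (2,8) → (φ(2),φ(8)) = (1,7) ∈ E(G2) ✓
  (3,4) → (φ(3),φ(4)) = (4,8) ∈ E(G2) ✓
  (3,5) → (φ(3),φ(5)) = (5,8) ∈ E(G2) ✓
  (3,6) → (φ(3),φ(6)) = (0,8) ∈ E(G2) ✓
  (4,8) → (φ(4),φ(8)) = (1,4) ∈ E(G2) ✓
  (6,7) → (φ(6),φ(7)) = (0,3) ∈ E(G2) ✓
All 14 edges of G1 map to edges of G2, and |E(G1)| = |E(G2)| = 14, so φ is a bijection on edges as well as vertices. Hence G1 ≅ G2.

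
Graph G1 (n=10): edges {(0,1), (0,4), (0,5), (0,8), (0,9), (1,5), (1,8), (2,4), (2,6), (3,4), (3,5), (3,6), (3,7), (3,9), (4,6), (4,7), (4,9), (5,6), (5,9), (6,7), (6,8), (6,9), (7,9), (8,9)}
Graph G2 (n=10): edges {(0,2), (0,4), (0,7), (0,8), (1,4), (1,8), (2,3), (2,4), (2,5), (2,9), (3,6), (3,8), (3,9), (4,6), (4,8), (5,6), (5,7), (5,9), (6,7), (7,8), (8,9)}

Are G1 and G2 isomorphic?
No, not isomorphic

The graphs are NOT isomorphic.

Degrees in G1: deg(0)=5, deg(1)=3, deg(2)=2, deg(3)=5, deg(4)=6, deg(5)=5, deg(6)=7, deg(7)=4, deg(8)=4, deg(9)=7.
Sorted degree sequence of G1: [7, 7, 6, 5, 5, 5, 4, 4, 3, 2].
Degrees in G2: deg(0)=4, deg(1)=2, deg(2)=5, deg(3)=4, deg(4)=5, deg(5)=4, deg(6)=4, deg(7)=4, deg(8)=6, deg(9)=4.
Sorted degree sequence of G2: [6, 5, 5, 4, 4, 4, 4, 4, 4, 2].
The (sorted) degree sequence is an isomorphism invariant, so since G1 and G2 have different degree sequences they cannot be isomorphic.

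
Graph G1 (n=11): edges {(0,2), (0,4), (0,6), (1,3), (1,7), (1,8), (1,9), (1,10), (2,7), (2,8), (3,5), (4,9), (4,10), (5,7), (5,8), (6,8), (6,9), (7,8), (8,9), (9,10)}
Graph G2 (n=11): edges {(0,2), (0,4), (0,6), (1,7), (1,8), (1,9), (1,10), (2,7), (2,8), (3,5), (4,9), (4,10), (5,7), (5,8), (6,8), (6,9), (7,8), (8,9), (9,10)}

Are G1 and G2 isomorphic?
No, not isomorphic

The graphs are NOT isomorphic.

Counting edges: G1 has 20 edge(s); G2 has 19 edge(s).
Edge count is an isomorphism invariant (a bijection on vertices induces a bijection on edges), so differing edge counts rule out isomorphism.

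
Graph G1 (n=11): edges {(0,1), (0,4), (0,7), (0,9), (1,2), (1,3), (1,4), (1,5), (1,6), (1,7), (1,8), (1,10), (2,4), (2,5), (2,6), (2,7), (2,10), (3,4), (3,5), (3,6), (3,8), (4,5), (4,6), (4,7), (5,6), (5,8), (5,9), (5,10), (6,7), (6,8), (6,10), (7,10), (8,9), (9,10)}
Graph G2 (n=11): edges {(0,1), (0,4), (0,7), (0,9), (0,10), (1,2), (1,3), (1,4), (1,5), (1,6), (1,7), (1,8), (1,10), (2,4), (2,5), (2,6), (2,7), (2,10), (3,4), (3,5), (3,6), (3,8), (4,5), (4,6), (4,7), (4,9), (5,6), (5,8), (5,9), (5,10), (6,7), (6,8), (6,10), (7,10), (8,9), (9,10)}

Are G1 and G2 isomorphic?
No, not isomorphic

The graphs are NOT isomorphic.

Counting edges: G1 has 34 edge(s); G2 has 36 edge(s).
Edge count is an isomorphism invariant (a bijection on vertices induces a bijection on edges), so differing edge counts rule out isomorphism.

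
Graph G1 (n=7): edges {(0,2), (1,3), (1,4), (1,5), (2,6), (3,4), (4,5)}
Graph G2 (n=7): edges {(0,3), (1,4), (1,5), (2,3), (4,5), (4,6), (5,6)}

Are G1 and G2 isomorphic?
Yes, isomorphic

The graphs are isomorphic.
One valid mapping φ: V(G1) → V(G2): 0→0, 1→4, 2→3, 3→6, 4→5, 5→1, 6→2

Verify φ preserves adjacency — for each edge of G1, its image is an edge of G2:
  (0,2) → (φ(0),φ(2)) = (0,3) ∈ E(G2) ✓
  (1,3) → (φ(1),φ(3)) = (4,6) ∈ E(G2) ✓
  (1,4) → (φ(1),φ(4)) = (4,5) ∈ E(G2) ✓
  (1,5) → (φ(1),φ(5)) = (1,4) ∈ E(G2) ✓
  (2,6) → (φ(2),φ(6)) = (2,3) ∈ E(G2) ✓
  (3,4) → (φ(3),φ(4)) = (5,6) ∈ E(G2) ✓
  (4,5) → (φ(4),φ(5)) = (1,5) ∈ E(G2) ✓
All 7 edges of G1 map to edges of G2, and |E(G1)| = |E(G2)| = 7, so φ is a bijection on edges as well as vertices. Hence G1 ≅ G2.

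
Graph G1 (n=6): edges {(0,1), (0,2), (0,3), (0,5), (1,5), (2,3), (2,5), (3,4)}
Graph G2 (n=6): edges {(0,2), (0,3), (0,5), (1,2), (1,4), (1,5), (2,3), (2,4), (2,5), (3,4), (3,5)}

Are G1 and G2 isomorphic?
No, not isomorphic

The graphs are NOT isomorphic.

Degrees in G1: deg(0)=4, deg(1)=2, deg(2)=3, deg(3)=3, deg(4)=1, deg(5)=3.
Sorted degree sequence of G1: [4, 3, 3, 3, 2, 1].
Degrees in G2: deg(0)=3, deg(1)=3, deg(2)=5, deg(3)=4, deg(4)=3, deg(5)=4.
Sorted degree sequence of G2: [5, 4, 4, 3, 3, 3].
The (sorted) degree sequence is an isomorphism invariant, so since G1 and G2 have different degree sequences they cannot be isomorphic.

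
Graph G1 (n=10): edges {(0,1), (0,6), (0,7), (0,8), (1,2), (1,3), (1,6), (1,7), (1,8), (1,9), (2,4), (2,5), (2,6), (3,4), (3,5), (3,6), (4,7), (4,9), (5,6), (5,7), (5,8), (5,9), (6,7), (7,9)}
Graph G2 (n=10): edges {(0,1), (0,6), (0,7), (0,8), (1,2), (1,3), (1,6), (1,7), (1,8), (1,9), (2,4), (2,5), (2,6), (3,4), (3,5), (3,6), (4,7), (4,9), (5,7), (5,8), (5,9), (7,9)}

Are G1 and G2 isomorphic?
No, not isomorphic

The graphs are NOT isomorphic.

Counting edges: G1 has 24 edge(s); G2 has 22 edge(s).
Edge count is an isomorphism invariant (a bijection on vertices induces a bijection on edges), so differing edge counts rule out isomorphism.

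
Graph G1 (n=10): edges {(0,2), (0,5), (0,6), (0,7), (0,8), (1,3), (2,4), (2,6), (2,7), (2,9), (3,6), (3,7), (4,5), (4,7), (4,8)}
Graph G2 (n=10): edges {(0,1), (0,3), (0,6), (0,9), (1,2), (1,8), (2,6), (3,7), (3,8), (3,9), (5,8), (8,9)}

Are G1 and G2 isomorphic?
No, not isomorphic

The graphs are NOT isomorphic.

Connected components of G1: 1 component(s) with vertex sets [[0, 1, 2, 3, 4, 5, 6, 7, 8, 9]], sizes [10].
Connected components of G2: 2 component(s) with vertex sets [[4], [0, 1, 2, 3, 5, 6, 7, 8, 9]], sizes [1, 9].
The number of connected components (and the multiset of component sizes) is an isomorphism invariant — an isomorphism maps each component of G1 bijectively onto a component of G2. Since G1 has 1 component(s) and G2 has 2, they cannot be isomorphic.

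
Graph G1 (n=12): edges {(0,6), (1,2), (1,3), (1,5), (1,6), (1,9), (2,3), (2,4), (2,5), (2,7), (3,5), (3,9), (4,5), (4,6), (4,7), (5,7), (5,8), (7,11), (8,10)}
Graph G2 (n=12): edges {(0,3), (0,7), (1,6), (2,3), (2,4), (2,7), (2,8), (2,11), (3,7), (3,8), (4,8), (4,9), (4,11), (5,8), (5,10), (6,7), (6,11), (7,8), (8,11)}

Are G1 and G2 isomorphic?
Yes, isomorphic

The graphs are isomorphic.
One valid mapping φ: V(G1) → V(G2): 0→1, 1→7, 2→2, 3→3, 4→11, 5→8, 6→6, 7→4, 8→5, 9→0, 10→10, 11→9

Verify φ preserves adjacency — for each edge of G1, its image is an edge of G2:
  (0,6) → (φ(0),φ(6)) = (1,6) ∈ E(G2) ✓
  (1,2) → (φ(1),φ(2)) = (2,7) ∈ E(G2) ✓
  (1,3) → (φ(1),φ(3)) = (3,7) ∈ E(G2) ✓
  (1,5) → (φ(1),φ(5)) = (7,8) ∈ E(G2) ✓
  (1,6) → (φ(1),φ(6)) = (6,7) ∈ E(G2) ✓
  (1,9) → (φ(1),φ(9)) = (0,7) ∈ E(G2) ✓
  (2,3) → (φ(2),φ(3)) = (2,3) ∈ E(G2) ✓
  (2,4) → (φ(2),φ(4)) = (2,11) ∈ E(G2) ✓
  (2,5) → (φ(2),φ(5)) = (2,8) ∈ E(G2) ✓
  (2,7) → (φ(2),φ(7)) = (2,4) ∈ E(G2) ✓
  (3,5) → (φ(3),φ(5)) = (3,8) ∈ E(G2) ✓
  (3,9) → (φ(3),φ(9)) = (0,3) ∈ E(G2) ✓
  (4,5) → (φ(4),φ(5)) = (8,11) ∈ E(G2) ✓
  (4,6) → (φ(4),φ(6)) = (6,11) ∈ E(G2) ✓
  (4,7) → (φ(4),φ(7)) = (4,11) ∈ E(G2) ✓
  (5,7) → (φ(5),φ(7)) = (4,8) ∈ E(G2) ✓
  (5,8) → (φ(5),φ(8)) = (5,8) ∈ E(G2) ✓
  (7,11) → (φ(7),φ(11)) = (4,9) ∈ E(G2) ✓
  (8,10) → (φ(8),φ(10)) = (5,10) ∈ E(G2) ✓
All 19 edges of G1 map to edges of G2, and |E(G1)| = |E(G2)| = 19, so φ is a bijection on edges as well as vertices. Hence G1 ≅ G2.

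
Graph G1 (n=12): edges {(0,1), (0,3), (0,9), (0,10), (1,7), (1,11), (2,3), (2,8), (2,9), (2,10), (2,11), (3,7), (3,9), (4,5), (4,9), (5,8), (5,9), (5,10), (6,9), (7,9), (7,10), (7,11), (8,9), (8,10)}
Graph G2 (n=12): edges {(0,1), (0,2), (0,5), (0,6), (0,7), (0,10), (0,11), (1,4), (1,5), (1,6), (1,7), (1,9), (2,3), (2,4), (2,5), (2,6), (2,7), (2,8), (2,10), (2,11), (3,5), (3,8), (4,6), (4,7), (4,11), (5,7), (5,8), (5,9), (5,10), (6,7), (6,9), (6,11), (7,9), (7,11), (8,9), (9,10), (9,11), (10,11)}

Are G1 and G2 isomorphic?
No, not isomorphic

The graphs are NOT isomorphic.

Degrees in G1: deg(0)=4, deg(1)=3, deg(2)=5, deg(3)=4, deg(4)=2, deg(5)=4, deg(6)=1, deg(7)=5, deg(8)=4, deg(9)=8, deg(10)=5, deg(11)=3.
Sorted degree sequence of G1: [8, 5, 5, 5, 4, 4, 4, 4, 3, 3, 2, 1].
Degrees in G2: deg(0)=7, deg(1)=6, deg(2)=9, deg(3)=3, deg(4)=5, deg(5)=8, deg(6)=7, deg(7)=8, deg(8)=4, deg(9)=7, deg(10)=5, deg(11)=7.
Sorted degree sequence of G2: [9, 8, 8, 7, 7, 7, 7, 6, 5, 5, 4, 3].
The (sorted) degree sequence is an isomorphism invariant, so since G1 and G2 have different degree sequences they cannot be isomorphic.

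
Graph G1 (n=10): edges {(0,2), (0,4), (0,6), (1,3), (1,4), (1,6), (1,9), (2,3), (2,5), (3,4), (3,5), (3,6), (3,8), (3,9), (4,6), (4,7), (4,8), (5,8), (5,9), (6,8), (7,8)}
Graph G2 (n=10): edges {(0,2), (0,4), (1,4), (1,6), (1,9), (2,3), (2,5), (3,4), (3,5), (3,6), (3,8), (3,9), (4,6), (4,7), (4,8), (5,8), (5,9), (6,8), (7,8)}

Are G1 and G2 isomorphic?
No, not isomorphic

The graphs are NOT isomorphic.

Counting edges: G1 has 21 edge(s); G2 has 19 edge(s).
Edge count is an isomorphism invariant (a bijection on vertices induces a bijection on edges), so differing edge counts rule out isomorphism.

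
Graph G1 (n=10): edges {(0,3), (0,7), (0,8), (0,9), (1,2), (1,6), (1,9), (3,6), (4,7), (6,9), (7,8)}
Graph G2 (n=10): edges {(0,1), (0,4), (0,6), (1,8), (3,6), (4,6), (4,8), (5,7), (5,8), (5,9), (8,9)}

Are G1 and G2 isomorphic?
Yes, isomorphic

The graphs are isomorphic.
One valid mapping φ: V(G1) → V(G2): 0→8, 1→6, 2→3, 3→1, 4→7, 5→2, 6→0, 7→5, 8→9, 9→4

Verify φ preserves adjacency — for each edge of G1, its image is an edge of G2:
  (0,3) → (φ(0),φ(3)) = (1,8) ∈ E(G2) ✓
  (0,7) → (φ(0),φ(7)) = (5,8) ∈ E(G2) ✓
  (0,8) → (φ(0),φ(8)) = (8,9) ∈ E(G2) ✓
  (0,9) → (φ(0),φ(9)) = (4,8) ∈ E(G2) ✓
  (1,2) → (φ(1),φ(2)) = (3,6) ∈ E(G2) ✓
  (1,6) → (φ(1),φ(6)) = (0,6) ∈ E(G2) ✓
  (1,9) → (φ(1),φ(9)) = (4,6) ∈ E(G2) ✓
  (3,6) → (φ(3),φ(6)) = (0,1) ∈ E(G2) ✓
  (4,7) → (φ(4),φ(7)) = (5,7) ∈ E(G2) ✓
  (6,9) → (φ(6),φ(9)) = (0,4) ∈ E(G2) ✓
  (7,8) → (φ(7),φ(8)) = (5,9) ∈ E(G2) ✓
All 11 edges of G1 map to edges of G2, and |E(G1)| = |E(G2)| = 11, so φ is a bijection on edges as well as vertices. Hence G1 ≅ G2.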